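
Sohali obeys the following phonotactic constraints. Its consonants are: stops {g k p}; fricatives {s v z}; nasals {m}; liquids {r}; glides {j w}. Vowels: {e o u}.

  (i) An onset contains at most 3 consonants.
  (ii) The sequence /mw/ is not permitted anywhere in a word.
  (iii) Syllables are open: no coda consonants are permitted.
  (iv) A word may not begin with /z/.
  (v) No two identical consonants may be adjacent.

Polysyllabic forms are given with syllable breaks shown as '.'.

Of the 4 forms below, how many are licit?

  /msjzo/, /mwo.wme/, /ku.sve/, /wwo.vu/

1

/msjzo/ — violates constraint (i): syllable 1 onset /msjz/ has 4 consonants (> 3) → illicit
/mwo.wme/ — violates constraint (ii): contains banned sequence /mw/ → illicit
/ku.sve/ — σ1 onset /k/, coda /∅/ ok; σ2 onset /sv/ (2C), coda /∅/ ok → licit
/wwo.vu/ — violates constraint (v): adjacent identical consonants /ww/ → illicit
Licit: /ku.sve/ → 1.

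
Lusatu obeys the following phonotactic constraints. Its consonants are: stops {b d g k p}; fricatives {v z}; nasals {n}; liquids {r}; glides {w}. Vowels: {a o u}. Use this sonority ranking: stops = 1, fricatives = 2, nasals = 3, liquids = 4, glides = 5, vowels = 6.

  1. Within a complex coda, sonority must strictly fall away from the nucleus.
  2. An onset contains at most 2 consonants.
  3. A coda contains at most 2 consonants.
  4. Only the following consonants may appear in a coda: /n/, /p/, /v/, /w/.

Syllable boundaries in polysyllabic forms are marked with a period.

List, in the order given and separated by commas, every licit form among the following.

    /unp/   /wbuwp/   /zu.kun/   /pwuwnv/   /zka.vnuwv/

/unp/ — σ1 onset /∅/, coda /np/ (3→1 falls) ok → licit
/wbuwp/ — σ1 onset /wb/ (2C), coda /wp/ (5→1 falls) ok → licit
/zu.kun/ — σ1 onset /z/, coda /∅/ ok; σ2 onset /k/, coda /n/ ok → licit
/pwuwnv/ — violates constraint 3: syllable 1 coda /wnv/ has 3 consonants (> 2) → illicit
/zka.vnuwv/ — σ1 onset /zk/ (2C), coda /∅/ ok; σ2 onset /vn/ (2C), coda /wv/ (5→2 falls) ok → licit

/unp/, /wbuwp/, /zu.kun/, /zka.vnuwv/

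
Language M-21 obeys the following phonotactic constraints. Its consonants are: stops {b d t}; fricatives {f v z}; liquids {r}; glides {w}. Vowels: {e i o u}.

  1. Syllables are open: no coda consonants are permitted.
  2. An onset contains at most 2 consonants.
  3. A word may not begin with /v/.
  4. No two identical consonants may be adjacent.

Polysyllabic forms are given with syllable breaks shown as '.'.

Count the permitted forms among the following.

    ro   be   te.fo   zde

ro — σ1 onset /r/, coda /∅/ ok → permitted
be — σ1 onset /b/, coda /∅/ ok → permitted
te.fo — σ1 onset /t/, coda /∅/ ok; σ2 onset /f/, coda /∅/ ok → permitted
zde — σ1 onset /zd/ (2C), coda /∅/ ok → permitted
Permitted: ro, be, te.fo, zde → 4.

4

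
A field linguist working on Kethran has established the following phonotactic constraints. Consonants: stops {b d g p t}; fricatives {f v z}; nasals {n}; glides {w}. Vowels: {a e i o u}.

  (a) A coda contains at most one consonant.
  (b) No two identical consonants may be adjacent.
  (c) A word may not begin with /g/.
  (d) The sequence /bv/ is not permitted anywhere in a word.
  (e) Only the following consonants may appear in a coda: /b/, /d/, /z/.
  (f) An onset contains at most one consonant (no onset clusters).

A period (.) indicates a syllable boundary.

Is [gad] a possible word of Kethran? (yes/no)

no

[gad] — violates constraint (c): word begins with /g/ → phonotactically illegal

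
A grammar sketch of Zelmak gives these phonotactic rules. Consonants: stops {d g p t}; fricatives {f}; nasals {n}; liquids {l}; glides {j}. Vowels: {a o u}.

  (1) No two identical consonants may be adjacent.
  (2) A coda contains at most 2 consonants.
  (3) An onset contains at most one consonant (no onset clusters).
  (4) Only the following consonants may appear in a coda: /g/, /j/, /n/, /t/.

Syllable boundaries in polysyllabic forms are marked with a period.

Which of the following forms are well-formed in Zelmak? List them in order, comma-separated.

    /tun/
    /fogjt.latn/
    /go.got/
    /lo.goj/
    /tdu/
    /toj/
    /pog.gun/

/tun/, /go.got/, /lo.goj/, /toj/

/tun/ — σ1 onset /t/, coda /n/ ok → well-formed
/fogjt.latn/ — violates constraint 2: syllable 1 coda /gjt/ has 3 consonants (> 2) → ill-formed
/go.got/ — σ1 onset /g/, coda /∅/ ok; σ2 onset /g/, coda /t/ ok → well-formed
/lo.goj/ — σ1 onset /l/, coda /∅/ ok; σ2 onset /g/, coda /j/ ok → well-formed
/tdu/ — violates constraint 3: syllable 1 onset /td/ has 2 consonants (> 1) → ill-formed
/toj/ — σ1 onset /t/, coda /j/ ok → well-formed
/pog.gun/ — violates constraint 1: adjacent identical consonants /gg/ → ill-formed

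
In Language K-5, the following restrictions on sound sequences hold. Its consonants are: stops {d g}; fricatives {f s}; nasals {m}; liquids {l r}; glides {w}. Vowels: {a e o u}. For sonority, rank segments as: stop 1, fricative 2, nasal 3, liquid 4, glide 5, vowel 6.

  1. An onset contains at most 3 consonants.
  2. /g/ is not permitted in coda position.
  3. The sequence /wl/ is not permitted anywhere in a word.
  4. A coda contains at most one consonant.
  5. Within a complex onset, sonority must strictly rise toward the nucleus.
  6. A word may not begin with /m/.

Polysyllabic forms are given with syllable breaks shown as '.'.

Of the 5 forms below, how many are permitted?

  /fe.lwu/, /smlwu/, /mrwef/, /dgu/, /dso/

/fe.lwu/ — σ1 onset /f/, coda /∅/ ok; σ2 onset /lw/ (4→5 rises), coda /∅/ ok → permitted
/smlwu/ — violates constraint 1: syllable 1 onset /smlw/ has 4 consonants (> 3) → not permitted
/mrwef/ — violates constraint 6: word begins with /m/ → not permitted
/dgu/ — violates constraint 5: syllable 1 onset /dg/: /d/ (stop, 1) → /g/ (stop, 1) does not rise → not permitted
/dso/ — σ1 onset /ds/ (1→2 rises), coda /∅/ ok → permitted
Permitted: /fe.lwu/, /dso/ → 2.

2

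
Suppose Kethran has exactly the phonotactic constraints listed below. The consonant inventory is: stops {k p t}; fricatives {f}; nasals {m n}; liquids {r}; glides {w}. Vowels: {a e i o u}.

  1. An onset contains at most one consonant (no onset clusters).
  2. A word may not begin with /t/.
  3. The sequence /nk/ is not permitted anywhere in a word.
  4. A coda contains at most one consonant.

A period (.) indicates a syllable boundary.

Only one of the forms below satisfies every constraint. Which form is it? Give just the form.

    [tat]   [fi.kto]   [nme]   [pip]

[pip]

[tat] — violates constraint 2: word begins with /t/ → ill-formed
[fi.kto] — violates constraint 1: syllable 2 onset /kt/ has 2 consonants (> 1) → ill-formed
[nme] — violates constraint 1: syllable 1 onset /nm/ has 2 consonants (> 1) → ill-formed
[pip] — σ1 onset /p/, coda /p/ ok → well-formed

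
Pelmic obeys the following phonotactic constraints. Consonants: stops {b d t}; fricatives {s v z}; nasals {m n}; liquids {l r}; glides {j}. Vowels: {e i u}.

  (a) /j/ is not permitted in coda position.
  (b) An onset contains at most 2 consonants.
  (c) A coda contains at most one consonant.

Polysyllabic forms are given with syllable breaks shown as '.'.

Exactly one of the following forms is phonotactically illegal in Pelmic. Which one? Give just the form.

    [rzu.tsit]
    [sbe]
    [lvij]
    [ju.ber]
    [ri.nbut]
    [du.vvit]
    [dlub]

[rzu.tsit] — σ1 onset /rz/ (2C), coda /∅/ ok; σ2 onset /ts/ (2C), coda /t/ ok → phonotactically legal
[sbe] — σ1 onset /sb/ (2C), coda /∅/ ok → phonotactically legal
[lvij] — violates constraint (a): syllable 1 coda contains /j/ → phonotactically illegal
[ju.ber] — σ1 onset /j/, coda /∅/ ok; σ2 onset /b/, coda /r/ ok → phonotactically legal
[ri.nbut] — σ1 onset /r/, coda /∅/ ok; σ2 onset /nb/ (2C), coda /t/ ok → phonotactically legal
[du.vvit] — σ1 onset /d/, coda /∅/ ok; σ2 onset /vv/ (2C), coda /t/ ok → phonotactically legal
[dlub] — σ1 onset /dl/ (2C), coda /b/ ok → phonotactically legal

[lvij]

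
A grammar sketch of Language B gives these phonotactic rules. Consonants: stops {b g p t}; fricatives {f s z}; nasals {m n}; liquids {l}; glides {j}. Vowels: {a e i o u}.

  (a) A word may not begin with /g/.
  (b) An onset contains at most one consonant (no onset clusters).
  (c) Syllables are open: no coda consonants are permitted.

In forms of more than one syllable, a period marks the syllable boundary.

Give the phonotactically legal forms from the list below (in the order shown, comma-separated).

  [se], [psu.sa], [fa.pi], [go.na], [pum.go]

[se], [fa.pi]

[se] — σ1 onset /s/, coda /∅/ ok → phonotactically legal
[psu.sa] — violates constraint (b): syllable 1 onset /ps/ has 2 consonants (> 1) → phonotactically illegal
[fa.pi] — σ1 onset /f/, coda /∅/ ok; σ2 onset /p/, coda /∅/ ok → phonotactically legal
[go.na] — violates constraint (a): word begins with /g/ → phonotactically illegal
[pum.go] — violates constraint (c): syllable 1 coda /m/ has 1 consonant (> 0) → phonotactically illegal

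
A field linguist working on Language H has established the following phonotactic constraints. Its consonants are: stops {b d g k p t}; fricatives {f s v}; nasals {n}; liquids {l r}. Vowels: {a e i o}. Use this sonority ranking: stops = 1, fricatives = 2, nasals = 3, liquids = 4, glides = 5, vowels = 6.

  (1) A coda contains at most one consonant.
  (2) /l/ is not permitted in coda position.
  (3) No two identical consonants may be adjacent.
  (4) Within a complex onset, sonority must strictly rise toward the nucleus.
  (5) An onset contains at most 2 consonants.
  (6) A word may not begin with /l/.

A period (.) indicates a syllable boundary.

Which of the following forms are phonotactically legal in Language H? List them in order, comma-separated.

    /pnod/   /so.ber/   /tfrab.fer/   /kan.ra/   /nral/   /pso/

/pnod/ — σ1 onset /pn/ (1→3 rises), coda /d/ ok → phonotactically legal
/so.ber/ — σ1 onset /s/, coda /∅/ ok; σ2 onset /b/, coda /r/ ok → phonotactically legal
/tfrab.fer/ — violates constraint 5: syllable 1 onset /tfr/ has 3 consonants (> 2) → phonotactically illegal
/kan.ra/ — σ1 onset /k/, coda /n/ ok; σ2 onset /r/, coda /∅/ ok → phonotactically legal
/nral/ — violates constraint 2: syllable 1 coda contains /l/ → phonotactically illegal
/pso/ — σ1 onset /ps/ (1→2 rises), coda /∅/ ok → phonotactically legal

/pnod/, /so.ber/, /kan.ra/, /pso/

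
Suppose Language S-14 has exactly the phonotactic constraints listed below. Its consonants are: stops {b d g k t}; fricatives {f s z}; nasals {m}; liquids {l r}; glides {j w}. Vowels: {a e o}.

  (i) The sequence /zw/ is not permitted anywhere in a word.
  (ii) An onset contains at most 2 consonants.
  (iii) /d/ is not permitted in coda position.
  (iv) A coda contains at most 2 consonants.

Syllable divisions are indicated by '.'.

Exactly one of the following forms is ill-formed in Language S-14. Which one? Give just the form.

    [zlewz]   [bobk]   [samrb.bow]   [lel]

[zlewz] — σ1 onset /zl/ (2C), coda /wz/ (2C) ok → well-formed
[bobk] — σ1 onset /b/, coda /bk/ (2C) ok → well-formed
[samrb.bow] — violates constraint (iv): syllable 1 coda /mrb/ has 3 consonants (> 2) → ill-formed
[lel] — σ1 onset /l/, coda /l/ ok → well-formed

[samrb.bow]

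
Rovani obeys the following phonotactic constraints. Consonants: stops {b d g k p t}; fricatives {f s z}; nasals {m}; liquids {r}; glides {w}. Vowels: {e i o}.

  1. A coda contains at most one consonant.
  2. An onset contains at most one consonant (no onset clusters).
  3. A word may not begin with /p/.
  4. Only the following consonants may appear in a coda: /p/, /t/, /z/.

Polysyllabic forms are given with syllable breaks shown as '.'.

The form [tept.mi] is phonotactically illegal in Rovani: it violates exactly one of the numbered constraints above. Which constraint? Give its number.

1

[tept.mi]: syllable 1 coda /pt/ has 2 consonants (> 1).
This is a violation of constraint 1: "A coda contains at most one consonant."
The remaining constraints (2, 3, 4) are satisfied.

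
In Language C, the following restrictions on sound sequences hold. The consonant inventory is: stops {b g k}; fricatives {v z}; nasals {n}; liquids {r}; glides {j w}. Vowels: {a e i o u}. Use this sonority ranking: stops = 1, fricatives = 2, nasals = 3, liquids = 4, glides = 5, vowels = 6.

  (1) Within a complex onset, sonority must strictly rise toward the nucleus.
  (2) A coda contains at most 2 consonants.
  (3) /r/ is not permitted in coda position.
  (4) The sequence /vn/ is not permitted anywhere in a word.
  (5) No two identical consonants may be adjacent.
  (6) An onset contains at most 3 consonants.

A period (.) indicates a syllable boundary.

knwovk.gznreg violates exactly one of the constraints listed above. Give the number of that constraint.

knwovk.gznreg: syllable 2 onset /gznr/ has 4 consonants (> 3).
This is a violation of constraint 6: "An onset contains at most 3 consonants."
The remaining constraints (1, 2, 3, 4, 5) are satisfied.

6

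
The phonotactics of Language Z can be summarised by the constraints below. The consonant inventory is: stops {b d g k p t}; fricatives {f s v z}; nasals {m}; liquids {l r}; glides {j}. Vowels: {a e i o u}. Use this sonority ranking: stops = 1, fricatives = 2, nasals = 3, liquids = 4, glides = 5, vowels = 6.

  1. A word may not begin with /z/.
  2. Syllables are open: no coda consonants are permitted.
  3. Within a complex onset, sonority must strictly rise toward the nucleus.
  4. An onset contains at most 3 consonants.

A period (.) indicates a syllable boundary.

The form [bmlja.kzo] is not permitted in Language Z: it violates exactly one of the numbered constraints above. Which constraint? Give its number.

4

[bmlja.kzo]: syllable 1 onset /bmlj/ has 4 consonants (> 3).
This is a violation of constraint 4: "An onset contains at most 3 consonants."
The remaining constraints (1, 2, 3) are satisfied.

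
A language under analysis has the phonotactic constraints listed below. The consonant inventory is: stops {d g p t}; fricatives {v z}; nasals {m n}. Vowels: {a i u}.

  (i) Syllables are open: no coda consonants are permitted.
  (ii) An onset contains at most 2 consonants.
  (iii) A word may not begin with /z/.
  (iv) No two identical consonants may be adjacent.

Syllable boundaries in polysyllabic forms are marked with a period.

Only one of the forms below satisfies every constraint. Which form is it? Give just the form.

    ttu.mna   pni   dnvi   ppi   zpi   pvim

pni

ttu.mna — violates constraint (iv): adjacent identical consonants /tt/ → ill-formed
pni — σ1 onset /pn/ (2C), coda /∅/ ok → well-formed
dnvi — violates constraint (ii): syllable 1 onset /dnv/ has 3 consonants (> 2) → ill-formed
ppi — violates constraint (iv): adjacent identical consonants /pp/ → ill-formed
zpi — violates constraint (iii): word begins with /z/ → ill-formed
pvim — violates constraint (i): syllable 1 coda /m/ has 1 consonant (> 0) → ill-formed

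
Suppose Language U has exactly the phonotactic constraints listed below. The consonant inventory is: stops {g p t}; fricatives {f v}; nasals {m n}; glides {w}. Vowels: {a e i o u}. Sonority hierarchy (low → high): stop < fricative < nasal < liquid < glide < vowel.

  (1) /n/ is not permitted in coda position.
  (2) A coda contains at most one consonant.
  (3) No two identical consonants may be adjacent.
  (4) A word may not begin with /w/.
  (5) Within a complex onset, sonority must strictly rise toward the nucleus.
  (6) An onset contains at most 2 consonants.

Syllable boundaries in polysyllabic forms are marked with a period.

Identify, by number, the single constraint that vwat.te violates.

vwat.te: adjacent identical consonants /tt/.
This is a violation of constraint 3: "No two identical consonants may be adjacent."
The remaining constraints (1, 2, 4, 5, 6) are satisfied.

3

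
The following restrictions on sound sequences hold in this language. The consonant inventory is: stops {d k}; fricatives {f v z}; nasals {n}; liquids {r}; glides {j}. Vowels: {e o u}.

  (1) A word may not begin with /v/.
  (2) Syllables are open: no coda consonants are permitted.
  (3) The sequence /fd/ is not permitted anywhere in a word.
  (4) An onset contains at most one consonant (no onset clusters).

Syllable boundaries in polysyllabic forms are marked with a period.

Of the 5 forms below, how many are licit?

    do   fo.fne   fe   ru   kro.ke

do — σ1 onset /d/, coda /∅/ ok → licit
fo.fne — violates constraint 4: syllable 2 onset /fn/ has 2 consonants (> 1) → illicit
fe — σ1 onset /f/, coda /∅/ ok → licit
ru — σ1 onset /r/, coda /∅/ ok → licit
kro.ke — violates constraint 4: syllable 1 onset /kr/ has 2 consonants (> 1) → illicit
Licit: do, fe, ru → 3.

3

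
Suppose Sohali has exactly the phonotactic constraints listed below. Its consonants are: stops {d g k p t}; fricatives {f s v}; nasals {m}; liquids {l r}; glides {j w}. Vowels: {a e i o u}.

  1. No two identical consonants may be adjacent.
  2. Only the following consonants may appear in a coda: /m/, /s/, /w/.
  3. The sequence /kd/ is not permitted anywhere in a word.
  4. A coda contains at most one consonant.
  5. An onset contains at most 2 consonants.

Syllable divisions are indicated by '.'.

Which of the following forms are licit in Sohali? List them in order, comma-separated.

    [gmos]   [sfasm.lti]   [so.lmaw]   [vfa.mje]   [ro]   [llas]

[gmos] — σ1 onset /gm/ (2C), coda /s/ ok → licit
[sfasm.lti] — violates constraint 4: syllable 1 coda /sm/ has 2 consonants (> 1) → illicit
[so.lmaw] — σ1 onset /s/, coda /∅/ ok; σ2 onset /lm/ (2C), coda /w/ ok → licit
[vfa.mje] — σ1 onset /vf/ (2C), coda /∅/ ok; σ2 onset /mj/ (2C), coda /∅/ ok → licit
[ro] — σ1 onset /r/, coda /∅/ ok → licit
[llas] — violates constraint 1: adjacent identical consonants /ll/ → illicit

[gmos], [so.lmaw], [vfa.mje], [ro]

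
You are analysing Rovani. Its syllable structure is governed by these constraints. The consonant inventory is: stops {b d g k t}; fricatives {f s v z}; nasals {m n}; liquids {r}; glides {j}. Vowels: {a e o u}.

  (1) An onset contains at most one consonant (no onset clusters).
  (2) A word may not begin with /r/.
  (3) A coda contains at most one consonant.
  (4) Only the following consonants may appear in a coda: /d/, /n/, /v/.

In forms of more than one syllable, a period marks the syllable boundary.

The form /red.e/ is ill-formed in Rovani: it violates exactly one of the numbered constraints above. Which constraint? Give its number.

2

/red.e/: word begins with /r/.
This is a violation of constraint 2: "A word may not begin with /r/."
The remaining constraints (1, 3, 4) are satisfied.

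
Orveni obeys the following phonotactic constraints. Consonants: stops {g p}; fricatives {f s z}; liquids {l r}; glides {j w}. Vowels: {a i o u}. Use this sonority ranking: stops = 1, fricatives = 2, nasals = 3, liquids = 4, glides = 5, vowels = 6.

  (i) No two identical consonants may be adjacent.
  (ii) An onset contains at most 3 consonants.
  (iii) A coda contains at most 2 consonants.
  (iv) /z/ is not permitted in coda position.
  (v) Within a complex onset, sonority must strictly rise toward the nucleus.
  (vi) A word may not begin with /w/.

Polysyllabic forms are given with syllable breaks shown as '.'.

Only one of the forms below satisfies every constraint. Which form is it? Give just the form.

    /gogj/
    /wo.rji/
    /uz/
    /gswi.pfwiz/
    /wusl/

/gogj/

/gogj/ — σ1 onset /g/, coda /gj/ (2C) ok → well-formed
/wo.rji/ — violates constraint (vi): word begins with /w/ → ill-formed
/uz/ — violates constraint (iv): syllable 1 coda contains /z/ → ill-formed
/gswi.pfwiz/ — violates constraint (iv): syllable 2 coda contains /z/ → ill-formed
/wusl/ — violates constraint (vi): word begins with /w/ → ill-formed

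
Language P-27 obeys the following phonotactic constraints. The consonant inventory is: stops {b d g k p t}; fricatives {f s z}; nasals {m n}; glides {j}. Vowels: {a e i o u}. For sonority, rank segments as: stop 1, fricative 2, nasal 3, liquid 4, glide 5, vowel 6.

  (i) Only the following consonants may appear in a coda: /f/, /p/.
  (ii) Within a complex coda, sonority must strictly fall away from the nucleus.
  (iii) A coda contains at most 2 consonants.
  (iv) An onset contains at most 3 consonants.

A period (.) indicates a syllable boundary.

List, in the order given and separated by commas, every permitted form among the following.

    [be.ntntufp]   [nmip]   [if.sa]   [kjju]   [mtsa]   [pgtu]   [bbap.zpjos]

[nmip], [if.sa], [kjju], [mtsa], [pgtu]

[be.ntntufp] — violates constraint (iv): syllable 2 onset /ntnt/ has 4 consonants (> 3) → not permitted
[nmip] — σ1 onset /nm/ (2C), coda /p/ ok → permitted
[if.sa] — σ1 onset /∅/, coda /f/ ok; σ2 onset /s/, coda /∅/ ok → permitted
[kjju] — σ1 onset /kjj/ (3C), coda /∅/ ok → permitted
[mtsa] — σ1 onset /mts/ (3C), coda /∅/ ok → permitted
[pgtu] — σ1 onset /pgt/ (3C), coda /∅/ ok → permitted
[bbap.zpjos] — violates constraint (i): syllable 2 coda contains /s/, which is not a licensed coda consonant → not permitted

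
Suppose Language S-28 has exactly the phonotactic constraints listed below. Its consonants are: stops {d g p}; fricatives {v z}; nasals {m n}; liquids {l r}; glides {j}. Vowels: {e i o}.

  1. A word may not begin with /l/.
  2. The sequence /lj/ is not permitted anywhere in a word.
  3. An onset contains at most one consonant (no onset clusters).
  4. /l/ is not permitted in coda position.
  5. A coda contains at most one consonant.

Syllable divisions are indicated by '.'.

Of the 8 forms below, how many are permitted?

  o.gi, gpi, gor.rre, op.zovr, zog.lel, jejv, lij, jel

o.gi — σ1 onset /∅/, coda /∅/ ok; σ2 onset /g/, coda /∅/ ok → permitted
gpi — violates constraint 3: syllable 1 onset /gp/ has 2 consonants (> 1) → not permitted
gor.rre — violates constraint 3: syllable 2 onset /rr/ has 2 consonants (> 1) → not permitted
op.zovr — violates constraint 5: syllable 2 coda /vr/ has 2 consonants (> 1) → not permitted
zog.lel — violates constraint 4: syllable 2 coda contains /l/ → not permitted
jejv — violates constraint 5: syllable 1 coda /jv/ has 2 consonants (> 1) → not permitted
lij — violates constraint 1: word begins with /l/ → not permitted
jel — violates constraint 4: syllable 1 coda contains /l/ → not permitted
Permitted: o.gi → 1.

1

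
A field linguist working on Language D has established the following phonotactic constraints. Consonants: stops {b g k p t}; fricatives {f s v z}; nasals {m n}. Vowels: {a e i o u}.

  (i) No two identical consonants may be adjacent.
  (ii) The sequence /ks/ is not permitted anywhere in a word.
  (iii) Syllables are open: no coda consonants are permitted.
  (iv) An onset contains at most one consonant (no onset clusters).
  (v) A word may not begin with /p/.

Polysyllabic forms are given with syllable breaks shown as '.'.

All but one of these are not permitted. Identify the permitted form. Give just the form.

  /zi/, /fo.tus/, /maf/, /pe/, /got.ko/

/zi/ — σ1 onset /z/, coda /∅/ ok → permitted
/fo.tus/ — violates constraint (iii): syllable 2 coda /s/ has 1 consonant (> 0) → not permitted
/maf/ — violates constraint (iii): syllable 1 coda /f/ has 1 consonant (> 0) → not permitted
/pe/ — violates constraint (v): word begins with /p/ → not permitted
/got.ko/ — violates constraint (iii): syllable 1 coda /t/ has 1 consonant (> 0) → not permitted

/zi/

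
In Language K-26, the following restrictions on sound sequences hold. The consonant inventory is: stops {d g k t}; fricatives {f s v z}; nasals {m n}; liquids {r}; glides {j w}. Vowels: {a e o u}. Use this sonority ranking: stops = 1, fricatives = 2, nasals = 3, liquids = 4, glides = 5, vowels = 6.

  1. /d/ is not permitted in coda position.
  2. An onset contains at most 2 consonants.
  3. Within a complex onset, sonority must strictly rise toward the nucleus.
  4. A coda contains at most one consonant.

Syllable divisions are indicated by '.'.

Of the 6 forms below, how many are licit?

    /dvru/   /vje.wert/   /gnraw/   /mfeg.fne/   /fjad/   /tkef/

/dvru/ — violates constraint 2: syllable 1 onset /dvr/ has 3 consonants (> 2) → illicit
/vje.wert/ — violates constraint 4: syllable 2 coda /rt/ has 2 consonants (> 1) → illicit
/gnraw/ — violates constraint 2: syllable 1 onset /gnr/ has 3 consonants (> 2) → illicit
/mfeg.fne/ — violates constraint 3: syllable 1 onset /mf/: /m/ (nasal, 3) → /f/ (fricative, 2) does not rise → illicit
/fjad/ — violates constraint 1: syllable 1 coda contains /d/ → illicit
/tkef/ — violates constraint 3: syllable 1 onset /tk/: /t/ (stop, 1) → /k/ (stop, 1) does not rise → illicit
No form is licit → 0.

0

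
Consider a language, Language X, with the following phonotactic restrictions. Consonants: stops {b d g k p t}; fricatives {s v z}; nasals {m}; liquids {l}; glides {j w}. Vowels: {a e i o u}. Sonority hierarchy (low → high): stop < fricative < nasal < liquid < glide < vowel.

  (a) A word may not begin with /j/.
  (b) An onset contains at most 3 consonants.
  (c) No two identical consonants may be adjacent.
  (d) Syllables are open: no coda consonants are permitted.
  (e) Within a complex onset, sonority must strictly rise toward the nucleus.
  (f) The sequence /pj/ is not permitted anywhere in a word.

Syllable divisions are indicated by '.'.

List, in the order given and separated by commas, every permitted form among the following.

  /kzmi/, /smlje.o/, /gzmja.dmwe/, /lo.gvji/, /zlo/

/kzmi/, /lo.gvji/, /zlo/

/kzmi/ — σ1 onset /kzm/ (1→2→3 rises), coda /∅/ ok → permitted
/smlje.o/ — violates constraint (b): syllable 1 onset /smlj/ has 4 consonants (> 3) → not permitted
/gzmja.dmwe/ — violates constraint (b): syllable 1 onset /gzmj/ has 4 consonants (> 3) → not permitted
/lo.gvji/ — σ1 onset /l/, coda /∅/ ok; σ2 onset /gvj/ (1→2→5 rises), coda /∅/ ok → permitted
/zlo/ — σ1 onset /zl/ (2→4 rises), coda /∅/ ok → permitted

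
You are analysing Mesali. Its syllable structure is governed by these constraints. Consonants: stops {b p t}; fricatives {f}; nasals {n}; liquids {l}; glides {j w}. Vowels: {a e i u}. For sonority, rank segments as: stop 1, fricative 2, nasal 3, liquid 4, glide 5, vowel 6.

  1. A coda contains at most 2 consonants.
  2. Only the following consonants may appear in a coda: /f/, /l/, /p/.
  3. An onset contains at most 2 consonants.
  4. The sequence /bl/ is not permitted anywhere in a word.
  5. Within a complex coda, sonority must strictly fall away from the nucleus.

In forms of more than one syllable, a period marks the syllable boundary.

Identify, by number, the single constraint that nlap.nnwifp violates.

nlap.nnwifp: syllable 2 onset /nnw/ has 3 consonants (> 2).
This is a violation of constraint 3: "An onset contains at most 2 consonants."
The remaining constraints (1, 2, 4, 5) are satisfied.

3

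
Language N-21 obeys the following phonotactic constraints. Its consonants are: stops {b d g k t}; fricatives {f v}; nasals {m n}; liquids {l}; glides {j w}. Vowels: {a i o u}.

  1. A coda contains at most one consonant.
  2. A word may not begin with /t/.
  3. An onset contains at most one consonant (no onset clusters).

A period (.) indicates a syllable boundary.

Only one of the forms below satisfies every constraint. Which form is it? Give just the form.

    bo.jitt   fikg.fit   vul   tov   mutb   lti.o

bo.jitt — violates constraint 1: syllable 2 coda /tt/ has 2 consonants (> 1) → not permitted
fikg.fit — violates constraint 1: syllable 1 coda /kg/ has 2 consonants (> 1) → not permitted
vul — σ1 onset /v/, coda /l/ ok → permitted
tov — violates constraint 2: word begins with /t/ → not permitted
mutb — violates constraint 1: syllable 1 coda /tb/ has 2 consonants (> 1) → not permitted
lti.o — violates constraint 3: syllable 1 onset /lt/ has 2 consonants (> 1) → not permitted

vul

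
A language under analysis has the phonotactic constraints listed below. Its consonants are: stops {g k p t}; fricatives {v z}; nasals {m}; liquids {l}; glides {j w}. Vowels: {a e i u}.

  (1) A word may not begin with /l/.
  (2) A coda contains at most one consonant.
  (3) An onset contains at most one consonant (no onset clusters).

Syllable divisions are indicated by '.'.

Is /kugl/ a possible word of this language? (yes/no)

no

/kugl/ — violates constraint 2: syllable 1 coda /gl/ has 2 consonants (> 1) → not permitted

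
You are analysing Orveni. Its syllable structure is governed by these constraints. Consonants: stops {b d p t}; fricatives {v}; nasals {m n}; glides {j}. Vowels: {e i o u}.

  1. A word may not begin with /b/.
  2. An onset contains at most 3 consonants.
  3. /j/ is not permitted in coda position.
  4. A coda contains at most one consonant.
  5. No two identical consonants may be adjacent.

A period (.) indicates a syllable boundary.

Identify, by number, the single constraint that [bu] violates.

[bu]: word begins with /b/.
This is a violation of constraint 1: "A word may not begin with /b/."
The remaining constraints (2, 3, 4, 5) are satisfied.

1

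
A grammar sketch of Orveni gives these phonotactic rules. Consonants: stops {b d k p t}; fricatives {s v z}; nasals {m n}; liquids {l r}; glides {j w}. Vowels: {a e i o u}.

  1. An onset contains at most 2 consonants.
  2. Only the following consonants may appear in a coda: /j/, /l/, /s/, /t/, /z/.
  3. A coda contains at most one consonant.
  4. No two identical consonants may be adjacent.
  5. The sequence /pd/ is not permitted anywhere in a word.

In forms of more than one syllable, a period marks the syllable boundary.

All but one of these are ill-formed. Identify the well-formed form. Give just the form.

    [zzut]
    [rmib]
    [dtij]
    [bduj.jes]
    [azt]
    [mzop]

[zzut] — violates constraint 4: adjacent identical consonants /zz/ → ill-formed
[rmib] — violates constraint 2: syllable 1 coda contains /b/, which is not a licensed coda consonant → ill-formed
[dtij] — σ1 onset /dt/ (2C), coda /j/ ok → well-formed
[bduj.jes] — violates constraint 4: adjacent identical consonants /jj/ → ill-formed
[azt] — violates constraint 3: syllable 1 coda /zt/ has 2 consonants (> 1) → ill-formed
[mzop] — violates constraint 2: syllable 1 coda contains /p/, which is not a licensed coda consonant → ill-formed

[dtij]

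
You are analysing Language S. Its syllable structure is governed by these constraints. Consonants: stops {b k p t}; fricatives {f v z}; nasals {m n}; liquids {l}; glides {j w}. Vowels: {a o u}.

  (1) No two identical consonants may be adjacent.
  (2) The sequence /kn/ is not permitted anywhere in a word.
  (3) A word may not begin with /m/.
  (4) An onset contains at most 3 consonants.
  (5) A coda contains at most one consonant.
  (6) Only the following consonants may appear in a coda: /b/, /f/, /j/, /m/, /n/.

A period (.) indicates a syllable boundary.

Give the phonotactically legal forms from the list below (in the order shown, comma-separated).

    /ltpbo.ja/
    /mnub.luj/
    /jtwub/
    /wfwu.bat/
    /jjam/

/jtwub/

/ltpbo.ja/ — violates constraint 4: syllable 1 onset /ltpb/ has 4 consonants (> 3) → phonotactically illegal
/mnub.luj/ — violates constraint 3: word begins with /m/ → phonotactically illegal
/jtwub/ — σ1 onset /jtw/ (3C), coda /b/ ok → phonotactically legal
/wfwu.bat/ — violates constraint 6: syllable 2 coda contains /t/, which is not a licensed coda consonant → phonotactically illegal
/jjam/ — violates constraint 1: adjacent identical consonants /jj/ → phonotactically illegal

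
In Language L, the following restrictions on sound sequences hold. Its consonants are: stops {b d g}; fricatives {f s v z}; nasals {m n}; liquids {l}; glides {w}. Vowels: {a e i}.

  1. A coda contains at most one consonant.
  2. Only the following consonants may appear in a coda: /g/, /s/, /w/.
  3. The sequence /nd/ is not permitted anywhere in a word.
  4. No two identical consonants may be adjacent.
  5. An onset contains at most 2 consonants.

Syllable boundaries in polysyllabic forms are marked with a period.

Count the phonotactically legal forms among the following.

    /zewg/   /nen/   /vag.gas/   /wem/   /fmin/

0

/zewg/ — violates constraint 1: syllable 1 coda /wg/ has 2 consonants (> 1) → phonotactically illegal
/nen/ — violates constraint 2: syllable 1 coda contains /n/, which is not a licensed coda consonant → phonotactically illegal
/vag.gas/ — violates constraint 4: adjacent identical consonants /gg/ → phonotactically illegal
/wem/ — violates constraint 2: syllable 1 coda contains /m/, which is not a licensed coda consonant → phonotactically illegal
/fmin/ — violates constraint 2: syllable 1 coda contains /n/, which is not a licensed coda consonant → phonotactically illegal
No form is phonotactically legal → 0.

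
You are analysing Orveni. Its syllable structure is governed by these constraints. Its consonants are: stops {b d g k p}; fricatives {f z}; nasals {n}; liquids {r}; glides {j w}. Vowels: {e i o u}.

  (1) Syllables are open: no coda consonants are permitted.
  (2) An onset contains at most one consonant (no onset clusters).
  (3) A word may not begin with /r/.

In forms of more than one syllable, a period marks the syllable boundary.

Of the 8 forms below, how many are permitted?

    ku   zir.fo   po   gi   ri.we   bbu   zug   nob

3

ku — σ1 onset /k/, coda /∅/ ok → permitted
zir.fo — violates constraint 1: syllable 1 coda /r/ has 1 consonant (> 0) → not permitted
po — σ1 onset /p/, coda /∅/ ok → permitted
gi — σ1 onset /g/, coda /∅/ ok → permitted
ri.we — violates constraint 3: word begins with /r/ → not permitted
bbu — violates constraint 2: syllable 1 onset /bb/ has 2 consonants (> 1) → not permitted
zug — violates constraint 1: syllable 1 coda /g/ has 1 consonant (> 0) → not permitted
nob — violates constraint 1: syllable 1 coda /b/ has 1 consonant (> 0) → not permitted
Permitted: ku, po, gi → 3.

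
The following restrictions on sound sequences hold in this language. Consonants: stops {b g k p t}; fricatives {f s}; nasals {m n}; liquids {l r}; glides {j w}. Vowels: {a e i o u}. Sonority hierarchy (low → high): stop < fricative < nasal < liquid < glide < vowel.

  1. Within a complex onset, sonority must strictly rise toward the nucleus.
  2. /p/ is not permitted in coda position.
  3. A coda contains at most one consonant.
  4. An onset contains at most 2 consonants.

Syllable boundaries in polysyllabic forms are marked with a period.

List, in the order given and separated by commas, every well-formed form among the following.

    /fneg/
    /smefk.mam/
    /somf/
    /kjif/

/fneg/ — σ1 onset /fn/ (2→3 rises), coda /g/ ok → well-formed
/smefk.mam/ — violates constraint 3: syllable 1 coda /fk/ has 2 consonants (> 1) → ill-formed
/somf/ — violates constraint 3: syllable 1 coda /mf/ has 2 consonants (> 1) → ill-formed
/kjif/ — σ1 onset /kj/ (1→5 rises), coda /f/ ok → well-formed

/fneg/, /kjif/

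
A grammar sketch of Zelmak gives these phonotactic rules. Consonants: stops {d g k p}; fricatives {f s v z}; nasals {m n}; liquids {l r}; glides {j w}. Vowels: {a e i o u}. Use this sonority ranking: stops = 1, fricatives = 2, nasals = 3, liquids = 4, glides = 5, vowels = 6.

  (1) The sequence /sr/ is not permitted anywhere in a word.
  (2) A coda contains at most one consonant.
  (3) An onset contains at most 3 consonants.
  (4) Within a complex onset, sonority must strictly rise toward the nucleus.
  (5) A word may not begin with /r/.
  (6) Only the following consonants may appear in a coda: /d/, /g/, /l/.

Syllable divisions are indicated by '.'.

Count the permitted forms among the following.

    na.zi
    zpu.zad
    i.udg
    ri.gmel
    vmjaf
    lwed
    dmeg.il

na.zi — σ1 onset /n/, coda /∅/ ok; σ2 onset /z/, coda /∅/ ok → permitted
zpu.zad — violates constraint 4: syllable 1 onset /zp/: /z/ (fricative, 2) → /p/ (stop, 1) does not rise → not permitted
i.udg — violates constraint 2: syllable 2 coda /dg/ has 2 consonants (> 1) → not permitted
ri.gmel — violates constraint 5: word begins with /r/ → not permitted
vmjaf — violates constraint 6: syllable 1 coda contains /f/, which is not a licensed coda consonant → not permitted
lwed — σ1 onset /lw/ (4→5 rises), coda /d/ ok → permitted
dmeg.il — σ1 onset /dm/ (1→3 rises), coda /g/ ok; σ2 onset /∅/, coda /l/ ok → permitted
Permitted: na.zi, lwed, dmeg.il → 3.

3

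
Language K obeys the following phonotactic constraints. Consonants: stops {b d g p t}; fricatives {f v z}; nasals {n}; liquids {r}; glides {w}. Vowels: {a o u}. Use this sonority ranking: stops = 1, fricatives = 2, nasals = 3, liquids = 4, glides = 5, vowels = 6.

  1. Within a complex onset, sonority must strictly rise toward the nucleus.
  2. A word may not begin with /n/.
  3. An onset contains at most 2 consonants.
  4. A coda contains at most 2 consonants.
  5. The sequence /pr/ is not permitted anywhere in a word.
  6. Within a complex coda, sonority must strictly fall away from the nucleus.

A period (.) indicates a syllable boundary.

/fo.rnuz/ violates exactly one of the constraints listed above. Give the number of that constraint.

/fo.rnuz/: syllable 2 onset /rn/: /r/ (liquid, 4) → /n/ (nasal, 3) does not rise.
This is a violation of constraint 1: "Within a complex onset, sonority must strictly rise toward the nucleus."
The remaining constraints (2, 3, 4, 5, 6) are satisfied.

1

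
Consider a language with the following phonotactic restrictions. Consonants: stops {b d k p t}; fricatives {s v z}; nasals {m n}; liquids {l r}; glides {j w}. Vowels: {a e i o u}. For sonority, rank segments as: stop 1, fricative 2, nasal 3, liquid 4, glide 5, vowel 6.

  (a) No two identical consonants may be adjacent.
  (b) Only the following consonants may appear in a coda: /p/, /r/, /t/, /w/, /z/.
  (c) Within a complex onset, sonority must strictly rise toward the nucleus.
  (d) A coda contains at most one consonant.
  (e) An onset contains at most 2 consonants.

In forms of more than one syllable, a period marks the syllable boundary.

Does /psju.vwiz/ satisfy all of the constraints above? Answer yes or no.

no

/psju.vwiz/ — violates constraint (e): syllable 1 onset /psj/ has 3 consonants (> 2) → illicit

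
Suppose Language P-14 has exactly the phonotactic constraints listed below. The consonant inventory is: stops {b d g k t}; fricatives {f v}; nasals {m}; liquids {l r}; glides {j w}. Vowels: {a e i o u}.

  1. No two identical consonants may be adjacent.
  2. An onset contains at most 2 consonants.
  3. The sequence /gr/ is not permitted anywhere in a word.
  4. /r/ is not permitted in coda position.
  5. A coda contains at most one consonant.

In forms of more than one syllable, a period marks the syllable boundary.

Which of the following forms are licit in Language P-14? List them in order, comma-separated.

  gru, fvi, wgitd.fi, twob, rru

fvi, twob

gru — violates constraint 3: contains banned sequence /gr/ → illicit
fvi — σ1 onset /fv/ (2C), coda /∅/ ok → licit
wgitd.fi — violates constraint 5: syllable 1 coda /td/ has 2 consonants (> 1) → illicit
twob — σ1 onset /tw/ (2C), coda /b/ ok → licit
rru — violates constraint 1: adjacent identical consonants /rr/ → illicit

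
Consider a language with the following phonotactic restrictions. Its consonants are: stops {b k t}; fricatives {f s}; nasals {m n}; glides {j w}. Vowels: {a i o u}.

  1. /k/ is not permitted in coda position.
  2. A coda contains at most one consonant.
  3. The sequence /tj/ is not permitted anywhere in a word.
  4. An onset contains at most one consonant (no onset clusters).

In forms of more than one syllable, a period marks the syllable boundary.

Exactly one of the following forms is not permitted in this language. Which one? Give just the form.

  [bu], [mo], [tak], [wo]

[tak]

[bu] — σ1 onset /b/, coda /∅/ ok → permitted
[mo] — σ1 onset /m/, coda /∅/ ok → permitted
[tak] — violates constraint 1: syllable 1 coda contains /k/ → not permitted
[wo] — σ1 onset /w/, coda /∅/ ok → permitted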